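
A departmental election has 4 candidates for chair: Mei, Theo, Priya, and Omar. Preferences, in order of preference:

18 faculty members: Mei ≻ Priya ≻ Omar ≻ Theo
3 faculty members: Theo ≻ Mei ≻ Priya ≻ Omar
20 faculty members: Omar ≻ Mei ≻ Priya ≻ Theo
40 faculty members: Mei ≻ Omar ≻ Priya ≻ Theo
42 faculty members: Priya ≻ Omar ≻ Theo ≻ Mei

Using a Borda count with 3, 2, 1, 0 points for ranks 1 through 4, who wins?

Mei: 18·3 + 3·2 + 20·2 + 40·3 + 42·0 = 220
Theo: 18·0 + 3·3 + 20·0 + 40·0 + 42·1 = 51
Priya: 18·2 + 3·1 + 20·1 + 40·1 + 42·3 = 225
Omar: 18·1 + 3·0 + 20·3 + 40·2 + 42·2 = 242
Omar has the highest Borda score (242).

Omar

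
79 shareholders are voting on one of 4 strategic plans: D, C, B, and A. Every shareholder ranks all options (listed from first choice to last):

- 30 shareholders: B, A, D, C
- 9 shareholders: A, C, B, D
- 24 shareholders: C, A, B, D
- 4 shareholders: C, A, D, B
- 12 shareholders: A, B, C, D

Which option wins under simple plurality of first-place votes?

First-place votes: D 0, C 28, B 30, A 21.
B has the most first-place votes.

B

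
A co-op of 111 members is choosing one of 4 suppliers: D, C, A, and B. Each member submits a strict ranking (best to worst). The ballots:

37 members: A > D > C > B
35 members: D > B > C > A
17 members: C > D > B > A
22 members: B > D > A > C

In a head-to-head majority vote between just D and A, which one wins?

D

Voters preferring D to A: 74; preferring A to D: 37.
D wins the head-to-head.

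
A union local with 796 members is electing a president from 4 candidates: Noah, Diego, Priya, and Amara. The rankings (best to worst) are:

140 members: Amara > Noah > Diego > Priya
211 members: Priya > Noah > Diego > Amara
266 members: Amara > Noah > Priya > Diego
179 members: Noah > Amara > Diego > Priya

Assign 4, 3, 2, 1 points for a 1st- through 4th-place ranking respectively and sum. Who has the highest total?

Noah: 140·3 + 211·3 + 266·3 + 179·4 = 2567
Diego: 140·2 + 211·2 + 266·1 + 179·2 = 1326
Priya: 140·1 + 211·4 + 266·2 + 179·1 = 1695
Amara: 140·4 + 211·1 + 266·4 + 179·3 = 2372
Noah has the highest Borda score (2567).

Noah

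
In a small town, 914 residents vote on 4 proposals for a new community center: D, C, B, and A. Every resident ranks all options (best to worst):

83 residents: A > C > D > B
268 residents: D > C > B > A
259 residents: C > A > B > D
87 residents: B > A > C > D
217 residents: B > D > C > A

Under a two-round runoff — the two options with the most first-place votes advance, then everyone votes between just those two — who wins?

Round 1 first-place votes: D 268, C 259, B 304, A 83.
B and D advance.
Runoff: B is preferred to D by 563 voters; D by 351.
B wins the runoff.

B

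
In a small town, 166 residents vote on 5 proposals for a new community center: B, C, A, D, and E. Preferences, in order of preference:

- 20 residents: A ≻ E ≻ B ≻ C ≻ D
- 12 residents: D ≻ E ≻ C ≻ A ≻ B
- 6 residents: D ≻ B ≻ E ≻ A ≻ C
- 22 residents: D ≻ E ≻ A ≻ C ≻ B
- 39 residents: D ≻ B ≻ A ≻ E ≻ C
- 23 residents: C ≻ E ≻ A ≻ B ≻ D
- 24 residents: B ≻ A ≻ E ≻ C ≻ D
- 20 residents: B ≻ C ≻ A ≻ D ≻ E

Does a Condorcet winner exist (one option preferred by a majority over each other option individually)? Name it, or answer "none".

B

B vs C: 109–57 for B.
B vs A: 89–77 for B.
B vs D: 87–79 for B.
B vs E: 89–77 for B.
B beats every other option head-to-head.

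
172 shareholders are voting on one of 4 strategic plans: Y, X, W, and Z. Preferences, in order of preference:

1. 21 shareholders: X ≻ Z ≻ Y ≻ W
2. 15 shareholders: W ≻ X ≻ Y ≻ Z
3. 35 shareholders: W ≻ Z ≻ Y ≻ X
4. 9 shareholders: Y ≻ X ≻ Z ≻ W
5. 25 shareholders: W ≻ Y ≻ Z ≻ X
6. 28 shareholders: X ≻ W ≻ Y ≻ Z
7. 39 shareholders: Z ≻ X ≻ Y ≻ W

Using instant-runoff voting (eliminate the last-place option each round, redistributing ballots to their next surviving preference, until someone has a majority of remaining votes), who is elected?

Round 1: Y 9, X 49, W 75, Z 39. Eliminate Y.
Round 2: X 58, W 75, Z 39. Eliminate Z.
Round 3: X 97, W 75. X has a majority.

X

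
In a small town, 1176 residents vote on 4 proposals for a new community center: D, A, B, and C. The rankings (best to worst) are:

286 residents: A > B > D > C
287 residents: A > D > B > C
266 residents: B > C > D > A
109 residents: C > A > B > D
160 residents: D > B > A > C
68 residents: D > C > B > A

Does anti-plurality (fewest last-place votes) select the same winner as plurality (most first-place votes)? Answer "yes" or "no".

Anti-plurality — last-place votes: D 109, A 334, B 0, C 733. Winner: B.
Plurality — first-place votes: D 228, A 573, B 266, C 109. Winner: A.
The two methods disagree.

no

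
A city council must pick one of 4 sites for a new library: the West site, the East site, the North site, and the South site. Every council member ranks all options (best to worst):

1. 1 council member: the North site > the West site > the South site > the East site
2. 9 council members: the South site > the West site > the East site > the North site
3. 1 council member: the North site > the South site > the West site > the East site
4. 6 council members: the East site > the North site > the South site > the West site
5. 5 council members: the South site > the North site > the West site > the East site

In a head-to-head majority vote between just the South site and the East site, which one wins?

the South site

Voters preferring the South site to the East site: 16; preferring the East site to the South site: 6.
the South site wins the head-to-head.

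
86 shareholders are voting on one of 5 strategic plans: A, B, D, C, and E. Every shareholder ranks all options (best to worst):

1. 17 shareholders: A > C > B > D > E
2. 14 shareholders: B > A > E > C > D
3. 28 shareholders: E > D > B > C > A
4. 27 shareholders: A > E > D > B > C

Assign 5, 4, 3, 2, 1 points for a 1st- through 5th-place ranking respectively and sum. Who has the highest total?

E

A: 17·5 + 14·4 + 28·1 + 27·5 = 304
B: 17·3 + 14·5 + 28·3 + 27·2 = 259
D: 17·2 + 14·1 + 28·4 + 27·3 = 241
C: 17·4 + 14·2 + 28·2 + 27·1 = 179
E: 17·1 + 14·3 + 28·5 + 27·4 = 307
E has the highest Borda score (307).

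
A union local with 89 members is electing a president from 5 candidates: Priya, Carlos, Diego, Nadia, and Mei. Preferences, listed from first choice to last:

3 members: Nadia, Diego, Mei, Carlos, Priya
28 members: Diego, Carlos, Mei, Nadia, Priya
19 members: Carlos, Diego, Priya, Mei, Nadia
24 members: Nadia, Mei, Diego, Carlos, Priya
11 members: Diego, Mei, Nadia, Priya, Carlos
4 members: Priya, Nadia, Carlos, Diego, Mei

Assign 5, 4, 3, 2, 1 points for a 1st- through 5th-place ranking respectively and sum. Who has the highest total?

Diego

Priya: 3·1 + 28·1 + 19·3 + 24·1 + 11·2 + 4·5 = 154
Carlos: 3·2 + 28·4 + 19·5 + 24·2 + 11·1 + 4·3 = 284
Diego: 3·4 + 28·5 + 19·4 + 24·3 + 11·5 + 4·2 = 363
Nadia: 3·5 + 28·2 + 19·1 + 24·5 + 11·3 + 4·4 = 259
Mei: 3·3 + 28·3 + 19·2 + 24·4 + 11·4 + 4·1 = 275
Diego has the highest Borda score (363).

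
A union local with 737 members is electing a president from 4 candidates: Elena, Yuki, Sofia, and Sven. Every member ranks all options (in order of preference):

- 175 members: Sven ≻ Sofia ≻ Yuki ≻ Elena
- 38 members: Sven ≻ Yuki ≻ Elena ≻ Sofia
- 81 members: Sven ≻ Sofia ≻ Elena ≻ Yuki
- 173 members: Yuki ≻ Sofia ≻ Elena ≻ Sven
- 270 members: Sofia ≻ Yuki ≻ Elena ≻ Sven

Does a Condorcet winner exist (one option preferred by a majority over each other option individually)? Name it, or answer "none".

Sofia

Sofia vs Elena: 699–38 for Sofia.
Sofia vs Yuki: 526–211 for Sofia.
Sofia vs Sven: 443–294 for Sofia.
Sofia beats every other option head-to-head.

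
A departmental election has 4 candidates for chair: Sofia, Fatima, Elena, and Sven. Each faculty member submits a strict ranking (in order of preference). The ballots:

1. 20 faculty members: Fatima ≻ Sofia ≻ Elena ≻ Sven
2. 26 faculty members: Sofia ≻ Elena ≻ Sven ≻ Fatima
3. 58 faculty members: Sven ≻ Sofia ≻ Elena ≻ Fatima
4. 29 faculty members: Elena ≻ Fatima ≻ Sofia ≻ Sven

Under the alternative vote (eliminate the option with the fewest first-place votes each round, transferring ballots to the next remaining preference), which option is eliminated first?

Round 1: Sofia 26, Fatima 20, Elena 29, Sven 58. Eliminate Fatima.

Fatima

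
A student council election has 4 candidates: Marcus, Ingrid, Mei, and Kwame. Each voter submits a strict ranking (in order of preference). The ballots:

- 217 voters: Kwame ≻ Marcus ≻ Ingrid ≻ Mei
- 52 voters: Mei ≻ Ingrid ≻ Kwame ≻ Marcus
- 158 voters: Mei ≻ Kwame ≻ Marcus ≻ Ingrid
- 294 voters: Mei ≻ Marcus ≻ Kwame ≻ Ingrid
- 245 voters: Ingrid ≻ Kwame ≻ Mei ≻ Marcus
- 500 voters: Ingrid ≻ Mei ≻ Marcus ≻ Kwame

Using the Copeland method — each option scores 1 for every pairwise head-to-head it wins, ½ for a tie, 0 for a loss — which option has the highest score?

Marcus: beats Kwame; loses to Ingrid and Mei → score 1.
Ingrid: beats Marcus, Mei, and Kwame → score 3.
Mei: beats Marcus and Kwame; loses to Ingrid → score 2.
Kwame: loses to Marcus, Ingrid, and Mei → score 0.
Ingrid has the best pairwise record.

Ingrid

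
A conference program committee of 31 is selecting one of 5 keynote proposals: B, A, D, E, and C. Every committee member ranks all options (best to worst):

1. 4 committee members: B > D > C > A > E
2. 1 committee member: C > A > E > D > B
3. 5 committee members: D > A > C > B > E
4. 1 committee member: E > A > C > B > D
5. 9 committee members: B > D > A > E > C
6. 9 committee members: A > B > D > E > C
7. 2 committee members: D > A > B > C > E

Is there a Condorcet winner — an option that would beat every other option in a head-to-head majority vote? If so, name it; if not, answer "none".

none

Checking pairwise contests:
A beats B 18–13.
D beats A 20–11.
B beats D 23–8.
B beats E 29–2.
B beats C 24–7.
Every option loses at least one head-to-head, so there is no Condorcet winner.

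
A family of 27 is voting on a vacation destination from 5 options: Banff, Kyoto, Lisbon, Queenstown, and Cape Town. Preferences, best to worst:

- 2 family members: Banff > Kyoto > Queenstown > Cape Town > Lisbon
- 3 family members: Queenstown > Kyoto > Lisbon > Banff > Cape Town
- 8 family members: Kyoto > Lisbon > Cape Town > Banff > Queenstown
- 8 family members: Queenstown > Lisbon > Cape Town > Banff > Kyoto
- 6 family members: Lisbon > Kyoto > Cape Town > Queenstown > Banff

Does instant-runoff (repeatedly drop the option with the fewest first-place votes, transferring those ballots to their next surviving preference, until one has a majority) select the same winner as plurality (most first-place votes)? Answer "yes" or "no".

no

Instant-runoff — R1 Banff 2, Kyoto 8, Lisbon 6, Queenstown 11, Cape Town 0 (Cape Town out); R2 Banff 2, Kyoto 8, Lisbon 6, Queenstown 11 (Banff out); R3 Kyoto 10, Lisbon 6, Queenstown 11 (Lisbon out); R4 Kyoto 16, Queenstown 11 (Kyoto winner). Winner: Kyoto.
Plurality — first-place votes: Banff 2, Kyoto 8, Lisbon 6, Queenstown 11, Cape Town 0. Winner: Queenstown.
The two methods disagree.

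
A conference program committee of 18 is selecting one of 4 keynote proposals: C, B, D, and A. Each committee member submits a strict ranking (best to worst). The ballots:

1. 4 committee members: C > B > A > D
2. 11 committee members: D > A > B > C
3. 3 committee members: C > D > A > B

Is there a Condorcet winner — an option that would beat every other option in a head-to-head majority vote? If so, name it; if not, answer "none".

D vs C: 11–7 for D.
D vs B: 14–4 for D.
D vs A: 14–4 for D.
D beats every other option head-to-head.

D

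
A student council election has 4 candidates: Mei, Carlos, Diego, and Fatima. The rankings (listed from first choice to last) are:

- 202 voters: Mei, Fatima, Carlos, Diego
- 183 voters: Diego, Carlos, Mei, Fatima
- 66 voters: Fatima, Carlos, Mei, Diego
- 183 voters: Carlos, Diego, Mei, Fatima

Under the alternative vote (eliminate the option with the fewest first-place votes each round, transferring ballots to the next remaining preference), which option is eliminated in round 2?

Diego

Round 1: Mei 202, Carlos 183, Diego 183, Fatima 66. Eliminate Fatima.
Round 2: Mei 202, Carlos 249, Diego 183. Eliminate Diego.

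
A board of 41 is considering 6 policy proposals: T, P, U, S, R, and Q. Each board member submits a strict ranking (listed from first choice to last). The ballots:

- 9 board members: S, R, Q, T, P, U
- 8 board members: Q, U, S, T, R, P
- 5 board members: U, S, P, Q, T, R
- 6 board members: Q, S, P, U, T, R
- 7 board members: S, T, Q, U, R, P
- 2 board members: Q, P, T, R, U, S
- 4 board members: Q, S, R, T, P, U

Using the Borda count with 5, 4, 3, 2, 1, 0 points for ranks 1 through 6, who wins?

S

T: 9·2 + 8·2 + 5·1 + 6·1 + 7·4 + 2·3 + 4·2 = 87
P: 9·1 + 8·0 + 5·3 + 6·3 + 7·0 + 2·4 + 4·1 = 54
U: 9·0 + 8·4 + 5·5 + 6·2 + 7·2 + 2·1 + 4·0 = 85
S: 9·5 + 8·3 + 5·4 + 6·4 + 7·5 + 2·0 + 4·4 = 164
R: 9·4 + 8·1 + 5·0 + 6·0 + 7·1 + 2·2 + 4·3 = 67
Q: 9·3 + 8·5 + 5·2 + 6·5 + 7·3 + 2·5 + 4·5 = 158
S has the highest Borda score (164).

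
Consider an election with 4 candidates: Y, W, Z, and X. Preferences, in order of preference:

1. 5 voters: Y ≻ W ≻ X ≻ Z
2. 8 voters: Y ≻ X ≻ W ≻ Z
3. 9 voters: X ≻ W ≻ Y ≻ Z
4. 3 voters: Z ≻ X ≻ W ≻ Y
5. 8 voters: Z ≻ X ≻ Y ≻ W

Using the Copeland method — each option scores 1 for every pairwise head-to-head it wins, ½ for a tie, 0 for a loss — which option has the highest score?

Y: beats W and Z; loses to X → score 2.
W: beats Z; loses to Y and X → score 1.
Z: loses to Y, W, and X → score 0.
X: beats Y, W, and Z → score 3.
X has the best pairwise record.

X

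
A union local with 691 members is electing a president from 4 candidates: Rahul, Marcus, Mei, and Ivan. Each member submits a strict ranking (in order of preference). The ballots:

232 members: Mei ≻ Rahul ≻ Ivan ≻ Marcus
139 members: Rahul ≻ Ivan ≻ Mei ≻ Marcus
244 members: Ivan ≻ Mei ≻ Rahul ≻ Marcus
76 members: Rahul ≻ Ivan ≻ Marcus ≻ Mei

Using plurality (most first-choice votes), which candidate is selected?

First-place votes: Rahul 215, Marcus 0, Mei 232, Ivan 244.
Ivan has the most first-place votes.

Ivan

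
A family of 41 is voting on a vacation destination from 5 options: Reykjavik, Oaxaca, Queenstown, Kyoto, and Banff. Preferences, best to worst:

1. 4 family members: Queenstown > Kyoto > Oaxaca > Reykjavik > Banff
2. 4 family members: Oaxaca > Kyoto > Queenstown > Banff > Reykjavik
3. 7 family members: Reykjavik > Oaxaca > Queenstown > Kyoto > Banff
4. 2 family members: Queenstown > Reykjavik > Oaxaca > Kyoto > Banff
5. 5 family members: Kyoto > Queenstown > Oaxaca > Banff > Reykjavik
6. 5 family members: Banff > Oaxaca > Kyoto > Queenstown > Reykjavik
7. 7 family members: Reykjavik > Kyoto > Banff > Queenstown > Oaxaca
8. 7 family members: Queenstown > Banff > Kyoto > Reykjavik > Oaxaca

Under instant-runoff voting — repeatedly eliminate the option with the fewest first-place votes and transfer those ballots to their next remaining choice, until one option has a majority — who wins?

Kyoto

Round 1: Reykjavik 14, Oaxaca 4, Queenstown 13, Kyoto 5, Banff 5. Eliminate Oaxaca.
Round 2: Reykjavik 14, Queenstown 13, Kyoto 9, Banff 5. Eliminate Banff.
Round 3: Reykjavik 14, Queenstown 13, Kyoto 14. Eliminate Queenstown.
Round 4: Reykjavik 16, Kyoto 25. Kyoto has a majority.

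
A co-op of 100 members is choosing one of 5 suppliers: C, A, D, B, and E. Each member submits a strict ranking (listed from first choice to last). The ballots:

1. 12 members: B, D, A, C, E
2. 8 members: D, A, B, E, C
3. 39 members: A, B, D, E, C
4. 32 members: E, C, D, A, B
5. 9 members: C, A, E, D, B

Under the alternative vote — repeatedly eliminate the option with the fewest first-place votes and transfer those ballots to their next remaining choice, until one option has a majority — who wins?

A

Round 1: C 9, A 39, D 8, B 12, E 32. Eliminate D.
Round 2: C 9, A 47, B 12, E 32. Eliminate C.
Round 3: A 56, B 12, E 32. A has a majority.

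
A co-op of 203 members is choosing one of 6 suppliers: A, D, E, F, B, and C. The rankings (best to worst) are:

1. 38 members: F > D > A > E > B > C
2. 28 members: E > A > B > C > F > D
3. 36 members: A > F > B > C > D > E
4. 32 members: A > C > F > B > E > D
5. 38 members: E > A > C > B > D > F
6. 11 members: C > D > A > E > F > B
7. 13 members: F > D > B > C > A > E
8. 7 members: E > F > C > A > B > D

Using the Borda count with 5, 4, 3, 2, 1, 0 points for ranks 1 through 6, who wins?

A

A: 38·3 + 28·4 + 36·5 + 32·5 + 38·4 + 11·3 + 13·1 + 7·2 = 778
D: 38·4 + 28·0 + 36·1 + 32·0 + 38·1 + 11·4 + 13·4 + 7·0 = 322
E: 38·2 + 28·5 + 36·0 + 32·1 + 38·5 + 11·2 + 13·0 + 7·5 = 495
F: 38·5 + 28·1 + 36·4 + 32·3 + 38·0 + 11·1 + 13·5 + 7·4 = 562
B: 38·1 + 28·3 + 36·3 + 32·2 + 38·2 + 11·0 + 13·3 + 7·1 = 416
C: 38·0 + 28·2 + 36·2 + 32·4 + 38·3 + 11·5 + 13·2 + 7·3 = 472
A has the highest Borda score (778).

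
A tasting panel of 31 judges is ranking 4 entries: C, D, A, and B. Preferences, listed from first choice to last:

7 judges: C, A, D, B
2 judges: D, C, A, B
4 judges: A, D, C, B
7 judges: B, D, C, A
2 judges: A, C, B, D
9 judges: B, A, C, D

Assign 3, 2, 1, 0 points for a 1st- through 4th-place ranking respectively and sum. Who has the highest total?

A

C: 7·3 + 2·2 + 4·1 + 7·1 + 2·2 + 9·1 = 49
D: 7·1 + 2·3 + 4·2 + 7·2 + 2·0 + 9·0 = 35
A: 7·2 + 2·1 + 4·3 + 7·0 + 2·3 + 9·2 = 52
B: 7·0 + 2·0 + 4·0 + 7·3 + 2·1 + 9·3 = 50
A has the highest Borda score (52).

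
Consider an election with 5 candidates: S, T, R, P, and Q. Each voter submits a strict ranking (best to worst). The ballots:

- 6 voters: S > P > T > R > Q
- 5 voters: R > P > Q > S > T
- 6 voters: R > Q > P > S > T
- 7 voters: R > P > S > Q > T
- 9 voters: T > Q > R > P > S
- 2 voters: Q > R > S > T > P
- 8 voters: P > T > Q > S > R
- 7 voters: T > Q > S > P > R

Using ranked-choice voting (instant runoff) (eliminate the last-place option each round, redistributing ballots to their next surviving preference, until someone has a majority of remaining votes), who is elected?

Round 1: S 6, T 16, R 18, P 8, Q 2. Eliminate Q.
Round 2: S 6, T 16, R 20, P 8. Eliminate S.
Round 3: T 16, R 20, P 14. Eliminate P.
Round 4: T 30, R 20. T has a majority.

T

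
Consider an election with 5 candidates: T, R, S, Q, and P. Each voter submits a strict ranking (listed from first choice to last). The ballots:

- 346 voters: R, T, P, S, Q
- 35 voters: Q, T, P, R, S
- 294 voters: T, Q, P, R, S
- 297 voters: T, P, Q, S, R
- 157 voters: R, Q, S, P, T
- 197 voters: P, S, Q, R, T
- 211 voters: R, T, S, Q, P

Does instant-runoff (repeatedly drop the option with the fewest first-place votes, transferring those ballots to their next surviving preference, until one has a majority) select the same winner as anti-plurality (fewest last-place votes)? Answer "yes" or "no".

no

Instant-runoff — R1 T 591, R 714, S 0, Q 35, P 197 (S out); R2 T 591, R 714, Q 35, P 197 (Q out); R3 T 626, R 714, P 197 (P out); R4 T 626, R 911 (R winner). Winner: R.
Anti-plurality — last-place votes: T 354, R 297, S 329, Q 346, P 211. Winner: P.
The two methods disagree.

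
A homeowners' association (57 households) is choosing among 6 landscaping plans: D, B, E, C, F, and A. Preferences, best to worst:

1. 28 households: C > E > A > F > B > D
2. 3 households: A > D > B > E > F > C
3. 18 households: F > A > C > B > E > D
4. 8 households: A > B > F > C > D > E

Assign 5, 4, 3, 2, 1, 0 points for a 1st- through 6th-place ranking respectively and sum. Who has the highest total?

D: 28·0 + 3·4 + 18·0 + 8·1 = 20
B: 28·1 + 3·3 + 18·2 + 8·4 = 105
E: 28·4 + 3·2 + 18·1 + 8·0 = 136
C: 28·5 + 3·0 + 18·3 + 8·2 = 210
F: 28·2 + 3·1 + 18·5 + 8·3 = 173
A: 28·3 + 3·5 + 18·4 + 8·5 = 211
A has the highest Borda score (211).

A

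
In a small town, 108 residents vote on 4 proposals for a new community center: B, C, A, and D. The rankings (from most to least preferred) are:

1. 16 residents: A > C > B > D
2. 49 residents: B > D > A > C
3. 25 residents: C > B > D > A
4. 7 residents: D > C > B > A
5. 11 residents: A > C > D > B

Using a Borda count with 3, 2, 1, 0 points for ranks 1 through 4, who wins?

B: 16·1 + 49·3 + 25·2 + 7·1 + 11·0 = 220
C: 16·2 + 49·0 + 25·3 + 7·2 + 11·2 = 143
A: 16·3 + 49·1 + 25·0 + 7·0 + 11·3 = 130
D: 16·0 + 49·2 + 25·1 + 7·3 + 11·1 = 155
B has the highest Borda score (220).

B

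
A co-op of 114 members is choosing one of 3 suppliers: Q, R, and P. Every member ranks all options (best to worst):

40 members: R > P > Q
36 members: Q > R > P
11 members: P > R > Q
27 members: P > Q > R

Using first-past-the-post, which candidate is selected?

R

First-place votes: Q 36, R 40, P 38.
R has the most first-place votes.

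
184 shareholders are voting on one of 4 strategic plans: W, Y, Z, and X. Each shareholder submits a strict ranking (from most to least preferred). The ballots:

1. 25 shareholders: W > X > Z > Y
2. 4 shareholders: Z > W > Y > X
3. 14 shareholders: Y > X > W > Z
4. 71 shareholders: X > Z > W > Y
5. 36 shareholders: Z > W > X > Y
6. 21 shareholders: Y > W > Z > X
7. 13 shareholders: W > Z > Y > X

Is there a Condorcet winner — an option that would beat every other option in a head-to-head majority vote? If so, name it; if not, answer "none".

none

Checking pairwise contests:
Z beats W 111–73.
W beats Y 149–35.
X beats Z 110–74.
W beats X 99–85.
Every option loses at least one head-to-head, so there is no Condorcet winner.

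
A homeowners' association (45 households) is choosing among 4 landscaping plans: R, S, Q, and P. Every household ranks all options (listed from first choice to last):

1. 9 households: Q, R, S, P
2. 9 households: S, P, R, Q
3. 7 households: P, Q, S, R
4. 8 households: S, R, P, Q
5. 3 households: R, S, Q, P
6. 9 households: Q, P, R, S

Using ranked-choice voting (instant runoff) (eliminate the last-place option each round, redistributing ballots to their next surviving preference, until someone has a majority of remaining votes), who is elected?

Q

Round 1: R 3, S 17, Q 18, P 7. Eliminate R.
Round 2: S 20, Q 18, P 7. Eliminate P.
Round 3: S 20, Q 25. Q has a majority.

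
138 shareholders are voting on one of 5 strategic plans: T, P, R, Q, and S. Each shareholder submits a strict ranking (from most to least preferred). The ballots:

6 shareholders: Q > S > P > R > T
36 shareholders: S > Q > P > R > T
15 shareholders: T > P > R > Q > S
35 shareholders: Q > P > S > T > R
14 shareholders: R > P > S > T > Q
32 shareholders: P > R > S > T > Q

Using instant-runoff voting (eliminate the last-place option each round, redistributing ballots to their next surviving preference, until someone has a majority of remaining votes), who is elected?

Round 1: T 15, P 32, R 14, Q 41, S 36. Eliminate R.
Round 2: T 15, P 46, Q 41, S 36. Eliminate T.
Round 3: P 61, Q 41, S 36. Eliminate S.
Round 4: P 61, Q 77. Q has a majority.

Q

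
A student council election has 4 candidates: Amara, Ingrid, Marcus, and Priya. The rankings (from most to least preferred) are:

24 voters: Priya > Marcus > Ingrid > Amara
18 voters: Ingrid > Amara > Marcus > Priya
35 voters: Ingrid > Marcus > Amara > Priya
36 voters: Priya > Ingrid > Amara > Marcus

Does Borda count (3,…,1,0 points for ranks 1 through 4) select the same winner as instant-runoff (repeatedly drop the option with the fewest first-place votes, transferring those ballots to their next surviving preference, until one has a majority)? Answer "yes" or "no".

no

Borda — scores: Amara 107, Ingrid 255, Marcus 136, Priya 180. Winner: Ingrid.
Instant-runoff — R1 Amara 0, Ingrid 53, Marcus 0, Priya 60 (Priya winner). Winner: Priya.
The two methods disagree.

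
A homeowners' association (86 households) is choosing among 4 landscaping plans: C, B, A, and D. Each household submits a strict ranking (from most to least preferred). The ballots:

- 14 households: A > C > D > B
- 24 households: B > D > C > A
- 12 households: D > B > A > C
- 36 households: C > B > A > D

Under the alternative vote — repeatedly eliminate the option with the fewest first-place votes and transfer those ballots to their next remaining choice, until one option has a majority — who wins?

C

Round 1: C 36, B 24, A 14, D 12. Eliminate D.
Round 2: C 36, B 36, A 14. Eliminate A.
Round 3: C 50, B 36. C has a majority.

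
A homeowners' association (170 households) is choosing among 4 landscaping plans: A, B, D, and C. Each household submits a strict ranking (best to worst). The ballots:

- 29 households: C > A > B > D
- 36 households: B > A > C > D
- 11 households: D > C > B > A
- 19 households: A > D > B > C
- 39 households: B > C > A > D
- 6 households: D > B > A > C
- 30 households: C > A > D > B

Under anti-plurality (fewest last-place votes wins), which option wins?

A

Last-place votes: A 11, B 30, D 104, C 25.
A is ranked last by the fewest voters, so A wins.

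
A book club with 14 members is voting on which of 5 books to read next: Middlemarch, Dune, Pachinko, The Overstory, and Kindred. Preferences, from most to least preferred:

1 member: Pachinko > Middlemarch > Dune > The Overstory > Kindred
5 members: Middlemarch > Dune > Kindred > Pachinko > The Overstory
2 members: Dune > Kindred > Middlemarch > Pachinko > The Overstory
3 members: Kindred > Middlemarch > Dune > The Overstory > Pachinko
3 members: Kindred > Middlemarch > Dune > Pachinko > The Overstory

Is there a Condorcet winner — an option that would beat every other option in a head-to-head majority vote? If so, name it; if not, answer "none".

Checking pairwise contests:
Kindred beats Middlemarch 8–6.
Middlemarch beats Dune 12–2.
Middlemarch beats Pachinko 13–1.
Middlemarch beats The Overstory 14–0.
Dune beats Kindred 8–6.
Every option loses at least one head-to-head, so there is no Condorcet winner.

none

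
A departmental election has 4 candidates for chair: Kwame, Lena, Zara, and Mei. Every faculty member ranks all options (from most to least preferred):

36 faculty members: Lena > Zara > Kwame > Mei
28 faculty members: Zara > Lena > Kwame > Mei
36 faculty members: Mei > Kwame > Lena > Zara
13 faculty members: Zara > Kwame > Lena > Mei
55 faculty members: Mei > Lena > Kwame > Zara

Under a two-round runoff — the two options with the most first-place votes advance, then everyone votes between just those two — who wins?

Round 1 first-place votes: Kwame 0, Lena 36, Zara 41, Mei 91.
Mei and Zara advance.
Runoff: Mei is preferred to Zara by 91 voters; Zara by 77.
Mei wins the runoff.

Mei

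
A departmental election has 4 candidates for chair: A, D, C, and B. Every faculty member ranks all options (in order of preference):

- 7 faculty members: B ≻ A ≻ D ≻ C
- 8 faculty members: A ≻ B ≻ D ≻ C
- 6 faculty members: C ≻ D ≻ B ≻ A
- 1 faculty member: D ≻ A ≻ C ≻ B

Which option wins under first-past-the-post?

First-place votes: A 8, D 1, C 6, B 7.
A has the most first-place votes.

A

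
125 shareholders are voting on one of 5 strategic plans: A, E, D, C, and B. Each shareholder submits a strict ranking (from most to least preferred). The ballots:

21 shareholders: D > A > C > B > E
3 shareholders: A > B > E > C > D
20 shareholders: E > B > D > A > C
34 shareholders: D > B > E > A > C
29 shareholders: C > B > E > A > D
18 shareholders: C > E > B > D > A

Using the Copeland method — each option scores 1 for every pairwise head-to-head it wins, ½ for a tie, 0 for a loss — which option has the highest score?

A: beats C; loses to E, D, and B → score 1.
E: beats A and D; loses to C and B → score 2.
D: beats A and C; loses to E and B → score 2.
C: beats E and B; loses to A and D → score 2.
B: beats A, E, and D; loses to C → score 3.
B has the best pairwise record.

B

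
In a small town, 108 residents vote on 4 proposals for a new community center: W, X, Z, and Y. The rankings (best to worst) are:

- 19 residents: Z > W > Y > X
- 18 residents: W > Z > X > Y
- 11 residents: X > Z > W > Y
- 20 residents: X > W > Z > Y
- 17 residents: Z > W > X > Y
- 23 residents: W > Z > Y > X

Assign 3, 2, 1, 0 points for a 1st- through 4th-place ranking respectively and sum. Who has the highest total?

W: 19·2 + 18·3 + 11·1 + 20·2 + 17·2 + 23·3 = 246
X: 19·0 + 18·1 + 11·3 + 20·3 + 17·1 + 23·0 = 128
Z: 19·3 + 18·2 + 11·2 + 20·1 + 17·3 + 23·2 = 232
Y: 19·1 + 18·0 + 11·0 + 20·0 + 17·0 + 23·1 = 42
W has the highest Borda score (246).

W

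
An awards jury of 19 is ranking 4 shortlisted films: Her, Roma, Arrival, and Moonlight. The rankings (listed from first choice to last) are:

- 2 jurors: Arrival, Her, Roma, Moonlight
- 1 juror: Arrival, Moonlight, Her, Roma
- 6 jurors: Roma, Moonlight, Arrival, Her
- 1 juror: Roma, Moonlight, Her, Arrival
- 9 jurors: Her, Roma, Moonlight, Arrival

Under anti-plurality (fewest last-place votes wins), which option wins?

Last-place votes: Her 6, Roma 1, Arrival 10, Moonlight 2.
Roma is ranked last by the fewest voters, so Roma wins.

Roma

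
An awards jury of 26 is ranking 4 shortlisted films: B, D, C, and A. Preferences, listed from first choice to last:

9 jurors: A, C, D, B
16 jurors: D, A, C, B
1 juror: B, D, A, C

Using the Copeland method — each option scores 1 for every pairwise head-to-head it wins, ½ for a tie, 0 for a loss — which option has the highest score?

B: loses to D, C, and A → score 0.
D: beats B, C, and A → score 3.
C: beats B; loses to D and A → score 1.
A: beats B and C; loses to D → score 2.
D has the best pairwise record.

D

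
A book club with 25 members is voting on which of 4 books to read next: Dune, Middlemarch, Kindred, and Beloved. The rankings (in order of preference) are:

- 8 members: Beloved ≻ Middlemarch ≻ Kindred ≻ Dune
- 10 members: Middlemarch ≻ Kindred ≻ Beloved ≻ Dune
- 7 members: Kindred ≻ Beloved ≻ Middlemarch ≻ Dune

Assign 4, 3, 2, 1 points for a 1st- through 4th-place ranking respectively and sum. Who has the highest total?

Dune: 8·1 + 10·1 + 7·1 = 25
Middlemarch: 8·3 + 10·4 + 7·2 = 78
Kindred: 8·2 + 10·3 + 7·4 = 74
Beloved: 8·4 + 10·2 + 7·3 = 73
Middlemarch has the highest Borda score (78).

Middlemarch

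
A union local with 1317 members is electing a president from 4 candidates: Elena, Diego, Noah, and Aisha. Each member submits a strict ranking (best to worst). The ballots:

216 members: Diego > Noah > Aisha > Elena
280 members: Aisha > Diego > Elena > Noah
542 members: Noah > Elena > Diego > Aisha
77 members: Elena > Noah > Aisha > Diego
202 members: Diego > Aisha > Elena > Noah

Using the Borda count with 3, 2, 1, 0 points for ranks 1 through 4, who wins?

Elena: 216·0 + 280·1 + 542·2 + 77·3 + 202·1 = 1797
Diego: 216·3 + 280·2 + 542·1 + 77·0 + 202·3 = 2356
Noah: 216·2 + 280·0 + 542·3 + 77·2 + 202·0 = 2212
Aisha: 216·1 + 280·3 + 542·0 + 77·1 + 202·2 = 1537
Diego has the highest Borda score (2356).

Diego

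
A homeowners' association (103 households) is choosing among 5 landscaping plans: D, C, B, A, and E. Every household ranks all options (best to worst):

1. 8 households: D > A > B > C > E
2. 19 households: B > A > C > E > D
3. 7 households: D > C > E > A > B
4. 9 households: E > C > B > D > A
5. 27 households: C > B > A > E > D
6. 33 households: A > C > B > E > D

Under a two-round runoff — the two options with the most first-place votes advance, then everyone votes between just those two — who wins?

Round 1 first-place votes: D 15, C 27, B 19, A 33, E 9.
A and C advance.
Runoff: A is preferred to C by 60 voters; C by 43.
A wins the runoff.

A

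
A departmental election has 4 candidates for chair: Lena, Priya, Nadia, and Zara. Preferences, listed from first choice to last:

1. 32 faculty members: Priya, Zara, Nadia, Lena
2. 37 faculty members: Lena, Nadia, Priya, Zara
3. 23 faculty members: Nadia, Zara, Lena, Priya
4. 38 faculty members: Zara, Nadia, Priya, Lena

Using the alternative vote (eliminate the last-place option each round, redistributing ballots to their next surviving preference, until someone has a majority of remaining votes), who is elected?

Round 1: Lena 37, Priya 32, Nadia 23, Zara 38. Eliminate Nadia.
Round 2: Lena 37, Priya 32, Zara 61. Eliminate Priya.
Round 3: Lena 37, Zara 93. Zara has a majority.

Zara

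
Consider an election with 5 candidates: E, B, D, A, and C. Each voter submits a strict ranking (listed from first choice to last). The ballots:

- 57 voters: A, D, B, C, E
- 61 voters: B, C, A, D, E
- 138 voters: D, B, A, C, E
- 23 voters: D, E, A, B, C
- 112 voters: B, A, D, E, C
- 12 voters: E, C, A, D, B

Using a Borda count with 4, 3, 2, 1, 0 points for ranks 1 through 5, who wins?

B

E: 57·0 + 61·0 + 138·0 + 23·3 + 112·1 + 12·4 = 229
B: 57·2 + 61·4 + 138·3 + 23·1 + 112·4 + 12·0 = 1243
D: 57·3 + 61·1 + 138·4 + 23·4 + 112·2 + 12·1 = 1112
A: 57·4 + 61·2 + 138·2 + 23·2 + 112·3 + 12·2 = 1032
C: 57·1 + 61·3 + 138·1 + 23·0 + 112·0 + 12·3 = 414
B has the highest Borda score (1243).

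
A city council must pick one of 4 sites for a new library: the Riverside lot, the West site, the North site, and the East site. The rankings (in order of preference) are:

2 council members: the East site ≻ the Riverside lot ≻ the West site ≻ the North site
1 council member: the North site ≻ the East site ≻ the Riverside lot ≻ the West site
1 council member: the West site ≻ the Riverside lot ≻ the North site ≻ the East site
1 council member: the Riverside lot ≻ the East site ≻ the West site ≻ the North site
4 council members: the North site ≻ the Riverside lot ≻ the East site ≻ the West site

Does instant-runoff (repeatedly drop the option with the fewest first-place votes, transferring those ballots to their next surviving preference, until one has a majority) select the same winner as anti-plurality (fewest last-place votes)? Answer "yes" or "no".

Instant-runoff — R1 the Riverside lot 1, the West site 1, the North site 5, the East site 2 (the North site winner). Winner: the North site.
Anti-plurality — last-place votes: the Riverside lot 0, the West site 5, the North site 3, the East site 1. Winner: the Riverside lot.
The two methods disagree.

no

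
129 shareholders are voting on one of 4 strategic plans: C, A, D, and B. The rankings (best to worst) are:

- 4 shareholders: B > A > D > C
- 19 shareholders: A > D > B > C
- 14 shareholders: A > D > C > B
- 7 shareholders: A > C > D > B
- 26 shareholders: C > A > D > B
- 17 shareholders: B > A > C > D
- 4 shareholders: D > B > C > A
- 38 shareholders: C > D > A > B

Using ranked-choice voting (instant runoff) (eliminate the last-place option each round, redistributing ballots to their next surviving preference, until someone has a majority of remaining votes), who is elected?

C

Round 1: C 64, A 40, D 4, B 21. Eliminate D.
Round 2: C 64, A 40, B 25. Eliminate B.
Round 3: C 68, A 61. C has a majority.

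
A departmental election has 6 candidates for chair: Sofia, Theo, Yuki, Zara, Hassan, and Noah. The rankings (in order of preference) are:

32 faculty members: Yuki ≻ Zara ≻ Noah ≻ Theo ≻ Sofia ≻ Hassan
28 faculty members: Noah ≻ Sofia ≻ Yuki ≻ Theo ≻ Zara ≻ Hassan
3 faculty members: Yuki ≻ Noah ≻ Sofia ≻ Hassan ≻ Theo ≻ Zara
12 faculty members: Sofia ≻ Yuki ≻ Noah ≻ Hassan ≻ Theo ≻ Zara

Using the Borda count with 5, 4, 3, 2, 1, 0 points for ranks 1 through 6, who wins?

Sofia: 32·1 + 28·4 + 3·3 + 12·5 = 213
Theo: 32·2 + 28·2 + 3·1 + 12·1 = 135
Yuki: 32·5 + 28·3 + 3·5 + 12·4 = 307
Zara: 32·4 + 28·1 + 3·0 + 12·0 = 156
Hassan: 32·0 + 28·0 + 3·2 + 12·2 = 30
Noah: 32·3 + 28·5 + 3·4 + 12·3 = 284
Yuki has the highest Borda score (307).

Yuki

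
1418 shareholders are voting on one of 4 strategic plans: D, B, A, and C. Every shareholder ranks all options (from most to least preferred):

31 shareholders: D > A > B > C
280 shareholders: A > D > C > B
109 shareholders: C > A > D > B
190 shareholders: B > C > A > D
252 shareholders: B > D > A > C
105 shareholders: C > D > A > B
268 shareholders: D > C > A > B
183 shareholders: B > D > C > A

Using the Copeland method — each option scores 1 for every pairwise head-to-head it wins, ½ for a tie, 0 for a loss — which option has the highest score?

D: beats B, A, and C → score 3.
B: loses to D, A, and C → score 0.
A: beats B; loses to D and C → score 1.
C: beats B and A; loses to D → score 2.
D has the best pairwise record.

D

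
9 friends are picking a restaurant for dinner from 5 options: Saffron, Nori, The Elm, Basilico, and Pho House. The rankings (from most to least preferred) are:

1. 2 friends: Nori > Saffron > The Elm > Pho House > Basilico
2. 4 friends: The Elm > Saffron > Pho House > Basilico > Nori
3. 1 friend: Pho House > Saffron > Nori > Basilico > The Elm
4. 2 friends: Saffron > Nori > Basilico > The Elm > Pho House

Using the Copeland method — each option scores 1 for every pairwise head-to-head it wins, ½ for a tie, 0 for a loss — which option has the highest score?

Saffron: beats Nori, The Elm, Basilico, and Pho House → score 4.
Nori: beats The Elm and Basilico; loses to Saffron and Pho House → score 2.
The Elm: beats Basilico and Pho House; loses to Saffron and Nori → score 2.
Basilico: loses to Saffron, Nori, The Elm, and Pho House → score 0.
Pho House: beats Nori and Basilico; loses to Saffron and The Elm → score 2.
Saffron has the best pairwise record.

Saffron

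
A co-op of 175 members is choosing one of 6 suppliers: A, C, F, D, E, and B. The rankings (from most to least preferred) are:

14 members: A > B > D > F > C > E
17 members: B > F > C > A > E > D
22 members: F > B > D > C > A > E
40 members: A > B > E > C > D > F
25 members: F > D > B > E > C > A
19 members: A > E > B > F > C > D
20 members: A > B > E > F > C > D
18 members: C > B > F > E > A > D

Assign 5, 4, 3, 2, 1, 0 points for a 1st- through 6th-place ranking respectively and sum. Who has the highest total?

A: 14·5 + 17·2 + 22·1 + 40·5 + 25·0 + 19·5 + 20·5 + 18·1 = 539
C: 14·1 + 17·3 + 22·2 + 40·2 + 25·1 + 19·1 + 20·1 + 18·5 = 343
F: 14·2 + 17·4 + 22·5 + 40·0 + 25·5 + 19·2 + 20·2 + 18·3 = 463
D: 14·3 + 17·0 + 22·3 + 40·1 + 25·4 + 19·0 + 20·0 + 18·0 = 248
E: 14·0 + 17·1 + 22·0 + 40·3 + 25·2 + 19·4 + 20·3 + 18·2 = 359
B: 14·4 + 17·5 + 22·4 + 40·4 + 25·3 + 19·3 + 20·4 + 18·4 = 673
B has the highest Borda score (673).

B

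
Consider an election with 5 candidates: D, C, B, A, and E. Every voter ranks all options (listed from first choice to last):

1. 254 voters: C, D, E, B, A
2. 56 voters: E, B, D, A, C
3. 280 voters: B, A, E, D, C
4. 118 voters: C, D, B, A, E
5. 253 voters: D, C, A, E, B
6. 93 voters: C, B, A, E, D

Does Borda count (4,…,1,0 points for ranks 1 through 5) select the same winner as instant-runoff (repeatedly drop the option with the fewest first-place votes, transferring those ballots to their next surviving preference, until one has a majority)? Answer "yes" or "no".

Borda — scores: D 2520, C 2619, B 2057, A 1706, E 1638. Winner: C.
Instant-runoff — R1 D 253, C 465, B 280, A 0, E 56 (A out); R2 D 253, C 465, B 280, E 56 (E out); R3 D 253, C 465, B 336 (D out); R4 C 718, B 336 (C winner). Winner: C.
The two methods agree.

yes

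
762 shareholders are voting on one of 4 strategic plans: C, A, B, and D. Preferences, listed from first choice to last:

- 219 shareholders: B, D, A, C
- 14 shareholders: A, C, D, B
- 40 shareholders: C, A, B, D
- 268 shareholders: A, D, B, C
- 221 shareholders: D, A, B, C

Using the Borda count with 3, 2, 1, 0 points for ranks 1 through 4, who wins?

D

C: 219·0 + 14·2 + 40·3 + 268·0 + 221·0 = 148
A: 219·1 + 14·3 + 40·2 + 268·3 + 221·2 = 1587
B: 219·3 + 14·0 + 40·1 + 268·1 + 221·1 = 1186
D: 219·2 + 14·1 + 40·0 + 268·2 + 221·3 = 1651
D has the highest Borda score (1651).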